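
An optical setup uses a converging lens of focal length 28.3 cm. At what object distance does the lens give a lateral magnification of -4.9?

34.1 cm

m = −d_i/d_o ⇒ d_i = −m·d_o.
1/f = 1/d_o + 1/d_i = 1/d_o − 1/(m·d_o) = (1 − 1/m)/d_o, so d_o = f(1 − 1/m) = (28.30)(1 − 1/(-4.9)) = 34.1 cm.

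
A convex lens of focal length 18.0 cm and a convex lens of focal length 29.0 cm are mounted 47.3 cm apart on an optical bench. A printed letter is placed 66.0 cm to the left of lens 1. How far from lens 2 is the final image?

101 cm

Lens 1: 1/d_i1 = 1/f₁ − 1/d_o1 = 1/(18.0) − 1/(66.0) = 0.04040, so d_i1 = 24.75 cm.
The intermediate image is 24.75 cm to the right of lens 1, which is 47.3 − (24.75) = 22.55 cm to the left of lens 2, so d_o2 = +22.55 cm.
Lens 2: 1/d_i2 = 1/f₂ − 1/d_o2 = 1/(29.0) − 1/(22.55) = -0.009863, so d_i2 = -101 cm.
The final image is virtual, 101 cm to the left of lens 2 (overall magnification ≈ -1.7).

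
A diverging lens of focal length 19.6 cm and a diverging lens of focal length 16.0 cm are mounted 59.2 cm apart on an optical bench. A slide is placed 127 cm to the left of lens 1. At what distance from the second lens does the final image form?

Lens 1 is diverging, so f₁ = −19.6 cm.
Lens 1: 1/d_i1 = 1/f₁ − 1/d_o1 = 1/(-19.6) − 1/(127) = -0.05889, so d_i1 = -16.98 cm.
The intermediate image is 16.98 cm to the left of lens 1 (virtual), which is 59.2 − (-16.98) = 76.18 cm to the left of lens 2, so d_o2 = +76.18 cm.
Lens 2 is diverging, so f₂ = −16.0 cm.
Lens 2: 1/d_i2 = 1/f₂ − 1/d_o2 = 1/(-16.0) − 1/(76.18) = -0.07563, so d_i2 = -13.2 cm.
The final image is virtual, 13.2 cm to the left of lens 2 (overall magnification ≈ 0.023).

13.2 cm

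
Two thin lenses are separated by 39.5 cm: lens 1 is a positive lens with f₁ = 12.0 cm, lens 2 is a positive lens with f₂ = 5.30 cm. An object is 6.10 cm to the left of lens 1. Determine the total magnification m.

m = -0.231

Lens 1: 1/d_i1 = 1/(12.0) − 1/(6.10) = -0.08060, so d_i1 = -12.41 cm; m₁ = −d_i1/d_o1 = +2.034.
d_o2 = 39.5 − (-12.41) = 51.91 cm.
Lens 2: 1/d_i2 = 1/(5.30) − 1/(51.91) = 0.1694, so d_i2 = 5.903 cm; m₂ = −d_i2/d_o2 = -0.1137.
m = m₁·m₂ = (+2.034)(-0.1137) = -0.231.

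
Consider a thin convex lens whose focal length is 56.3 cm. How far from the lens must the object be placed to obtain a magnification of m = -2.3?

m = −d_i/d_o ⇒ d_i = −m·d_o.
1/f = 1/d_o + 1/d_i = 1/d_o − 1/(m·d_o) = (1 − 1/m)/d_o, so d_o = f(1 − 1/m) = (56.30)(1 − 1/(-2.3)) = 80.8 cm.

80.8 cm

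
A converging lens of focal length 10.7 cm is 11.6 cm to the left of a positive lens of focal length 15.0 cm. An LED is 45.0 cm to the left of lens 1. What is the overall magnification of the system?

Lens 1: 1/d_i1 = 1/(10.7) − 1/(45.0) = 0.07124, so d_i1 = 14.04 cm; m₁ = −d_i1/d_o1 = -0.3120.
d_o2 = 11.6 − (14.04) = -2.440 cm (virtual object).
Lens 2: 1/d_i2 = 1/(15.0) − 1/(-2.440) = 0.4765, so d_i2 = 2.099 cm; m₂ = −d_i2/d_o2 = +0.8601.
m = m₁·m₂ = (-0.3120)(+0.8601) = -0.268.

m = -0.268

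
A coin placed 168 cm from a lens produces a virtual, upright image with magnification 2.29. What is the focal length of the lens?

f = 298 cm (converging)

m = −d_i/d_o ⇒ d_i = −m·d_o = −(+2.29)·(168) = -384.7 cm.
1/f = 1/d_o + 1/d_i = 1/(168) + 1/(-384.7) = 0.003353, so f = 298 cm.
Since f is positive, the lens is converging.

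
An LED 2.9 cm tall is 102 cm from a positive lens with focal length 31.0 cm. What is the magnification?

m = -0.437

1/d_i = 1/f − 1/d_o = 1/(31.00) − 1/(102) = 0.02245, so d_i = 44.54 cm.
m = −d_i/d_o = −(44.54)/(102) = -0.437.
The image is real, inverted and reduced, on the far side of the lens.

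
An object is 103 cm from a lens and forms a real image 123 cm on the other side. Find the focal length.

f = 56.1 cm (converging)

Real image ⇒ d_i = +123 cm.
1/f = 1/d_o + 1/d_i = 1/(103) + 1/(123) = 0.01784, so f = 56.1 cm.
Since f is positive, the lens is converging.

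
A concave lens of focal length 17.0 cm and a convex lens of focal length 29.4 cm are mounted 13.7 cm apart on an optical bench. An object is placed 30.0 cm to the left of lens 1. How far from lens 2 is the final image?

149 cm

Lens 1 is diverging, so f₁ = −17.0 cm.
Lens 1: 1/d_i1 = 1/f₁ − 1/d_o1 = 1/(-17.0) − 1/(30.0) = -0.09216, so d_i1 = -10.85 cm.
The intermediate image is 10.85 cm to the left of lens 1 (virtual), which is 13.7 − (-10.85) = 24.55 cm to the left of lens 2, so d_o2 = +24.55 cm.
Lens 2: 1/d_i2 = 1/f₂ − 1/d_o2 = 1/(29.4) − 1/(24.55) = -0.006720, so d_i2 = -149 cm.
The final image is virtual, 149 cm to the left of lens 2 (overall magnification ≈ 2.2).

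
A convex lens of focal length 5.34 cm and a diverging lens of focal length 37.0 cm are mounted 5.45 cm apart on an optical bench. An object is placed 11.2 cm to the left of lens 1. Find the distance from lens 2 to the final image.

Lens 1: 1/d_i1 = 1/f₁ − 1/d_o1 = 1/(5.34) − 1/(11.2) = 0.09798, so d_i1 = 10.21 cm.
The intermediate image is 10.21 cm to the right of lens 1, which lies 4.760 cm to the right of lens 2 — a virtual object — so d_o2 = −4.760 cm.
Lens 2 is diverging, so f₂ = −37.0 cm.
Lens 2: 1/d_i2 = 1/f₂ − 1/d_o2 = 1/(-37.0) − 1/(-4.760) = 0.1831, so d_i2 = 5.46 cm.
The final image is real, 5.46 cm to the right of lens 2 (overall magnification ≈ -1.0).

5.46 cm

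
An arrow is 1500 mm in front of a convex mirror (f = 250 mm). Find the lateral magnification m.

For a convex mirror, f = -250 mm.
1/d_i = 1/f − 1/d_o = 1/(-250.0) − 1/(1500) = -0.004667, so d_i = -214.3 mm.
m = −d_i/d_o = −(-214.3)/(1500) = +0.143.
The image is virtual, upright and reduced, behind the mirror.

m = +0.143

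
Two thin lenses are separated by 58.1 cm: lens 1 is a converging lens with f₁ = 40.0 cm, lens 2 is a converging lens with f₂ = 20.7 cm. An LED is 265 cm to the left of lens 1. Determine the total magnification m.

m = -0.379

Lens 1: 1/d_i1 = 1/(40.0) − 1/(265) = 0.02123, so d_i1 = 47.11 cm; m₁ = −d_i1/d_o1 = -0.1778.
d_o2 = 58.1 − (47.11) = 10.99 cm.
Lens 2: 1/d_i2 = 1/(20.7) − 1/(10.99) = -0.04268, so d_i2 = -23.43 cm; m₂ = −d_i2/d_o2 = +2.132.
m = m₁·m₂ = (-0.1778)(+2.132) = -0.379.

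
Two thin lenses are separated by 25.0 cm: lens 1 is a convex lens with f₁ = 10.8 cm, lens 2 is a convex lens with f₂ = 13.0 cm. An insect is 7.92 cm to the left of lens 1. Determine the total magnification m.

Lens 1: 1/d_i1 = 1/(10.8) − 1/(7.92) = -0.03367, so d_i1 = -29.70 cm; m₁ = −d_i1/d_o1 = +3.750.
d_o2 = 25.0 − (-29.70) = 54.70 cm.
Lens 2: 1/d_i2 = 1/(13.0) − 1/(54.70) = 0.05864, so d_i2 = 17.05 cm; m₂ = −d_i2/d_o2 = -0.3118.
m = m₁·m₂ = (+3.750)(-0.3118) = -1.17.

m = -1.17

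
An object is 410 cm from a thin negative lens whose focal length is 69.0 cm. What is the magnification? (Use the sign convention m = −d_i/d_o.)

m = +0.144

For a negative lens, f = -69.0 cm.
1/d_i = 1/f − 1/d_o = 1/(-69.00) − 1/(410) = -0.01693, so d_i = -59.06 cm.
m = −d_i/d_o = −(-59.06)/(410) = +0.144.
The image is virtual, upright and reduced, on the same side as the object.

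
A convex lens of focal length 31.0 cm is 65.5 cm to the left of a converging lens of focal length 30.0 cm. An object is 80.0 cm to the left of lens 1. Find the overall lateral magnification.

Lens 1: 1/d_i1 = 1/(31.0) − 1/(80.0) = 0.01976, so d_i1 = 50.61 cm; m₁ = −d_i1/d_o1 = -0.6326.
d_o2 = 65.5 − (50.61) = 14.89 cm.
Lens 2: 1/d_i2 = 1/(30.0) − 1/(14.89) = -0.03383, so d_i2 = -29.56 cm; m₂ = −d_i2/d_o2 = +1.985.
m = m₁·m₂ = (-0.6326)(+1.985) = -1.26.

m = -1.26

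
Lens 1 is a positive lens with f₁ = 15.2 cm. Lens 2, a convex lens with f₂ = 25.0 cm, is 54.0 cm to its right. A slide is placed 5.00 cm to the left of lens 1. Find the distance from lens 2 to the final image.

42.1 cm

Lens 1: 1/d_i1 = 1/f₁ − 1/d_o1 = 1/(15.2) − 1/(5.00) = -0.1342, so d_i1 = -7.451 cm.
The intermediate image is 7.451 cm to the left of lens 1 (virtual), which is 54.0 − (-7.451) = 61.45 cm to the left of lens 2, so d_o2 = +61.45 cm.
Lens 2: 1/d_i2 = 1/f₂ − 1/d_o2 = 1/(25.0) − 1/(61.45) = 0.02373, so d_i2 = 42.1 cm.
The final image is real, 42.1 cm to the right of lens 2 (overall magnification ≈ -1.0).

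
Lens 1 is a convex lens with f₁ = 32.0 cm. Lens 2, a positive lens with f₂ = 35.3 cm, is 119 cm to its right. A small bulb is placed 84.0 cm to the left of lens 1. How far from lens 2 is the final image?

74.2 cm

Lens 1: 1/d_i1 = 1/f₁ − 1/d_o1 = 1/(32.0) − 1/(84.0) = 0.01935, so d_i1 = 51.69 cm.
The intermediate image is 51.69 cm to the right of lens 1, which is 119 − (51.69) = 67.31 cm to the left of lens 2, so d_o2 = +67.31 cm.
Lens 2: 1/d_i2 = 1/f₂ − 1/d_o2 = 1/(35.3) − 1/(67.31) = 0.01347, so d_i2 = 74.2 cm.
The final image is real, 74.2 cm to the right of lens 2 (overall magnification ≈ 0.68).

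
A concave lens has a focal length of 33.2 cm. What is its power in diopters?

P = -3.01 D

For a concave lens, f = −33.2 cm.
f = -33.2 cm = -0.332 m.
P = 1/f = 1/(-0.332 m) = -3.01 D.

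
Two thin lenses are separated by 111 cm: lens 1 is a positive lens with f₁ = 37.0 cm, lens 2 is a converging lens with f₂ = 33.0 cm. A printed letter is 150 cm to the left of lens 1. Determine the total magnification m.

Lens 1: 1/d_i1 = 1/(37.0) − 1/(150) = 0.02036, so d_i1 = 49.12 cm; m₁ = −d_i1/d_o1 = -0.3275.
d_o2 = 111 − (49.12) = 61.88 cm.
Lens 2: 1/d_i2 = 1/(33.0) − 1/(61.88) = 0.01414, so d_i2 = 70.71 cm; m₂ = −d_i2/d_o2 = -1.143.
m = m₁·m₂ = (-0.3275)(-1.143) = +0.374.

m = +0.374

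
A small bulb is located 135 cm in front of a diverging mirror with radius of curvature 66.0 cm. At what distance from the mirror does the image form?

26.5 cm

f = R/2 = 66.0/2 = 33.00 cm; for a diverging mirror, f = -33.00 cm.
Mirror equation: 1/d_i = 1/f − 1/d_o = 1/(-33.00) − 1/(135) = -0.03030 − 0.007407 = -0.03771, so d_i = -26.5 cm.
The image is virtual, upright and reduced, behind the mirror.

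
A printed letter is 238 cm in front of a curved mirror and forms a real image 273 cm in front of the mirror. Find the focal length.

f = 127 cm (concave)

Real image ⇒ d_i = +273 cm.
1/f = 1/d_o + 1/d_i = 1/(238) + 1/(273) = 0.007865, so f = 127 cm.
Since f is positive, the curved mirror is concave.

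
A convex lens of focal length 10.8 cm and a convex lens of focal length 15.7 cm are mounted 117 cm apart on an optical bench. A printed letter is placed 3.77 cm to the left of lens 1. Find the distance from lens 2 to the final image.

18.0 cm

Lens 1: 1/d_i1 = 1/f₁ − 1/d_o1 = 1/(10.8) − 1/(3.77) = -0.1727, so d_i1 = -5.792 cm.
The intermediate image is 5.792 cm to the left of lens 1 (virtual), which is 117 − (-5.792) = 122.8 cm to the left of lens 2, so d_o2 = +122.8 cm.
Lens 2: 1/d_i2 = 1/f₂ − 1/d_o2 = 1/(15.7) − 1/(122.8) = 0.05555, so d_i2 = 18.0 cm.
The final image is real, 18.0 cm to the right of lens 2 (overall magnification ≈ -0.23).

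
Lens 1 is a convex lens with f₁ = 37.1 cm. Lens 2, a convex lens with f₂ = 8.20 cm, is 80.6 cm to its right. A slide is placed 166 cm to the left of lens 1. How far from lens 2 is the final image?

10.9 cm

Lens 1: 1/d_i1 = 1/f₁ − 1/d_o1 = 1/(37.1) − 1/(166) = 0.02093, so d_i1 = 47.78 cm.
The intermediate image is 47.78 cm to the right of lens 1, which is 80.6 − (47.78) = 32.82 cm to the left of lens 2, so d_o2 = +32.82 cm.
Lens 2: 1/d_i2 = 1/f₂ − 1/d_o2 = 1/(8.20) − 1/(32.82) = 0.09148, so d_i2 = 10.9 cm.
The final image is real, 10.9 cm to the right of lens 2 (overall magnification ≈ 0.096).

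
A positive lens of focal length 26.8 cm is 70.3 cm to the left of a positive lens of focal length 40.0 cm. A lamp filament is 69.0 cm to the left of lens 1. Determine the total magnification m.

Lens 1: 1/d_i1 = 1/(26.8) − 1/(69.0) = 0.02282, so d_i1 = 43.82 cm; m₁ = −d_i1/d_o1 = -0.6351.
d_o2 = 70.3 − (43.82) = 26.48 cm.
Lens 2: 1/d_i2 = 1/(40.0) − 1/(26.48) = -0.01276, so d_i2 = -78.34 cm; m₂ = −d_i2/d_o2 = +2.959.
m = m₁·m₂ = (-0.6351)(+2.959) = -1.88.

m = -1.88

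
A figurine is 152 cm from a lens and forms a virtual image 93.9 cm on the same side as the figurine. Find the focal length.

Virtual image ⇒ d_i = −93.9 cm.
1/f = 1/d_o + 1/d_i = 1/(152) + 1/(-93.9) = -0.004071, so f = -246 cm.
Since f is negative, the lens is diverging.

f = -246 cm (diverging)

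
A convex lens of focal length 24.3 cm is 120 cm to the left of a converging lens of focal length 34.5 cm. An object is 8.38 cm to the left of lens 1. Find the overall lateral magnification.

Lens 1: 1/d_i1 = 1/(24.3) − 1/(8.38) = -0.07818, so d_i1 = -12.79 cm; m₁ = −d_i1/d_o1 = +1.526.
d_o2 = 120 − (-12.79) = 132.8 cm.
Lens 2: 1/d_i2 = 1/(34.5) − 1/(132.8) = 0.02146, so d_i2 = 46.61 cm; m₂ = −d_i2/d_o2 = -0.3510.
m = m₁·m₂ = (+1.526)(-0.3510) = -0.536.

m = -0.536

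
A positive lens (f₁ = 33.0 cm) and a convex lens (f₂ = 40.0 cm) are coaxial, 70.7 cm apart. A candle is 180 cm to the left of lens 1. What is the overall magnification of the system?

Lens 1: 1/d_i1 = 1/(33.0) − 1/(180) = 0.02475, so d_i1 = 40.41 cm; m₁ = −d_i1/d_o1 = -0.2245.
d_o2 = 70.7 − (40.41) = 30.29 cm.
Lens 2: 1/d_i2 = 1/(40.0) − 1/(30.29) = -0.008014, so d_i2 = -124.8 cm; m₂ = −d_i2/d_o2 = +4.119.
m = m₁·m₂ = (-0.2245)(+4.119) = -0.925.

m = -0.925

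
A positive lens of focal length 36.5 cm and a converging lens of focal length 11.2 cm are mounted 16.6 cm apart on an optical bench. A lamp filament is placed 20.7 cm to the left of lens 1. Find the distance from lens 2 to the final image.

13.6 cm

Lens 1: 1/d_i1 = 1/f₁ − 1/d_o1 = 1/(36.5) − 1/(20.7) = -0.02091, so d_i1 = -47.82 cm.
The intermediate image is 47.82 cm to the left of lens 1 (virtual), which is 16.6 − (-47.82) = 64.42 cm to the left of lens 2, so d_o2 = +64.42 cm.
Lens 2: 1/d_i2 = 1/f₂ − 1/d_o2 = 1/(11.2) − 1/(64.42) = 0.07376, so d_i2 = 13.6 cm.
The final image is real, 13.6 cm to the right of lens 2 (overall magnification ≈ -0.49).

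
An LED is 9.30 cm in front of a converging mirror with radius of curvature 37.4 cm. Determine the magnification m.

f = R/2 = 37.4/2 = 18.70 cm.
1/d_i = 1/f − 1/d_o = 1/(18.70) − 1/(9.30) = -0.05405, so d_i = -18.50 cm.
m = −d_i/d_o = −(-18.50)/(9.30) = +1.99.
The image is virtual, upright and enlarged, behind the mirror.

m = +1.99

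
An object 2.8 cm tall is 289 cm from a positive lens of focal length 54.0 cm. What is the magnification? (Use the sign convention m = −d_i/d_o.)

1/d_i = 1/f − 1/d_o = 1/(54.00) − 1/(289) = 0.01506, so d_i = 66.41 cm.
m = −d_i/d_o = −(66.41)/(289) = -0.230.
The image is real, inverted and reduced, on the far side of the lens.

m = -0.230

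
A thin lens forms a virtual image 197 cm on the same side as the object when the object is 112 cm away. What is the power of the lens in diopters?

Virtual image ⇒ d_i = −197 cm.
1/f = 1/d_o + 1/d_i = 1/(112) + 1/(-197) = 0.003852 cm⁻¹.
f = 259.6 cm = 2.596 m, so P = 1/f = +0.385 D.

P = +0.385 D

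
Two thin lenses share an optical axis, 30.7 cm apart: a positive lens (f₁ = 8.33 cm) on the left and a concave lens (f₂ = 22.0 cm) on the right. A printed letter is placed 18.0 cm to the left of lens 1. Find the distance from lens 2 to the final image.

8.99 cm

Lens 1: 1/d_i1 = 1/f₁ − 1/d_o1 = 1/(8.33) − 1/(18.0) = 0.06449, so d_i1 = 15.51 cm.
The intermediate image is 15.51 cm to the right of lens 1, which is 30.7 − (15.51) = 15.19 cm to the left of lens 2, so d_o2 = +15.19 cm.
Lens 2 is diverging, so f₂ = −22.0 cm.
Lens 2: 1/d_i2 = 1/f₂ − 1/d_o2 = 1/(-22.0) − 1/(15.19) = -0.1113, so d_i2 = -8.99 cm.
The final image is virtual, 8.99 cm to the left of lens 2 (overall magnification ≈ -0.51).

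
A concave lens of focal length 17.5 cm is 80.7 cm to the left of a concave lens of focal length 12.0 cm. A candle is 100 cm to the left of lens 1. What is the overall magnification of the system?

m = +0.0166

f₁ = −17.5 cm (diverging).
Lens 1: 1/d_i1 = 1/(-17.5) − 1/(100) = -0.06714, so d_i1 = -14.89 cm; m₁ = −d_i1/d_o1 = +0.1489.
d_o2 = 80.7 − (-14.89) = 95.59 cm.
f₂ = −12.0 cm (diverging).
Lens 2: 1/d_i2 = 1/(-12.0) − 1/(95.59) = -0.09379, so d_i2 = -10.66 cm; m₂ = −d_i2/d_o2 = +0.1115.
m = m₁·m₂ = (+0.1489)(+0.1115) = +0.0166.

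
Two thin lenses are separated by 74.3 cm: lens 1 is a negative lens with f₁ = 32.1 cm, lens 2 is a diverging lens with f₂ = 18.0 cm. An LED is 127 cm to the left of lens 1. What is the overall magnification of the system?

m = +0.0308

f₁ = −32.1 cm (diverging).
Lens 1: 1/d_i1 = 1/(-32.1) − 1/(127) = -0.03903, so d_i1 = -25.62 cm; m₁ = −d_i1/d_o1 = +0.2017.
d_o2 = 74.3 − (-25.62) = 99.92 cm.
f₂ = −18.0 cm (diverging).
Lens 2: 1/d_i2 = 1/(-18.0) − 1/(99.92) = -0.06556, so d_i2 = -15.25 cm; m₂ = −d_i2/d_o2 = +0.1526.
m = m₁·m₂ = (+0.2017)(+0.1526) = +0.0308.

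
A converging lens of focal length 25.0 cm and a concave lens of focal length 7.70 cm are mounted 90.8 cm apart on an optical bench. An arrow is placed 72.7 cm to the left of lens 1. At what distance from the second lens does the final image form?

Lens 1: 1/d_i1 = 1/f₁ − 1/d_o1 = 1/(25.0) − 1/(72.7) = 0.02624, so d_i1 = 38.10 cm.
The intermediate image is 38.10 cm to the right of lens 1, which is 90.8 − (38.10) = 52.70 cm to the left of lens 2, so d_o2 = +52.70 cm.
Lens 2 is diverging, so f₂ = −7.70 cm.
Lens 2: 1/d_i2 = 1/f₂ − 1/d_o2 = 1/(-7.70) − 1/(52.70) = -0.1488, so d_i2 = -6.72 cm.
The final image is virtual, 6.72 cm to the left of lens 2 (overall magnification ≈ -0.067).

6.72 cm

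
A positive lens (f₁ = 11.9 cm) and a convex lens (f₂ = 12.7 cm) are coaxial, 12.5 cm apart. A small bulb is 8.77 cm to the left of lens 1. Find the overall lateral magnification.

Lens 1: 1/d_i1 = 1/(11.9) − 1/(8.77) = -0.02999, so d_i1 = -33.34 cm; m₁ = −d_i1/d_o1 = +3.802.
d_o2 = 12.5 − (-33.34) = 45.84 cm.
Lens 2: 1/d_i2 = 1/(12.7) − 1/(45.84) = 0.05693, so d_i2 = 17.57 cm; m₂ = −d_i2/d_o2 = -0.3832.
m = m₁·m₂ = (+3.802)(-0.3832) = -1.46.

m = -1.46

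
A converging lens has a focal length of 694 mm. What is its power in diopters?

f = 69.4 cm = 0.694 m.
P = 1/f = 1/(0.694 m) = +1.44 D.

P = +1.44 D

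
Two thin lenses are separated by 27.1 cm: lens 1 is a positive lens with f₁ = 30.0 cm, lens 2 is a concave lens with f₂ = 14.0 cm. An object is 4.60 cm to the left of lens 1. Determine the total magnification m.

m = +0.355

Lens 1: 1/d_i1 = 1/(30.0) − 1/(4.60) = -0.1841, so d_i1 = -5.433 cm; m₁ = −d_i1/d_o1 = +1.181.
d_o2 = 27.1 − (-5.433) = 32.53 cm.
f₂ = −14.0 cm (diverging).
Lens 2: 1/d_i2 = 1/(-14.0) − 1/(32.53) = -0.1022, so d_i2 = -9.788 cm; m₂ = −d_i2/d_o2 = +0.3009.
m = m₁·m₂ = (+1.181)(+0.3009) = +0.355.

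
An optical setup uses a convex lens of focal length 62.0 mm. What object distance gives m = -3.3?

80.8 mm

m = −d_i/d_o ⇒ d_i = −m·d_o.
1/f = 1/d_o + 1/d_i = 1/d_o − 1/(m·d_o) = (1 − 1/m)/d_o, so d_o = f(1 − 1/m) = (62.00)(1 − 1/(-3.3)) = 80.8 mm.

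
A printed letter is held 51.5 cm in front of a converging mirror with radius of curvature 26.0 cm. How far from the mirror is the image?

17.4 cm

f = R/2 = 26.0/2 = 13.00 cm.
Mirror equation: 1/v = 1/f − 1/u = 1/(13.00) − 1/(51.5) = 0.07692 − 0.01942 = 0.05751, so v = 17.4 cm.
The image is real, inverted and reduced, in front of the mirror.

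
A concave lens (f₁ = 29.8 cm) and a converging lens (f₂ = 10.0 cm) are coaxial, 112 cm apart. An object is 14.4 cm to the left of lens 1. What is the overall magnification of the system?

f₁ = −29.8 cm (diverging).
Lens 1: 1/d_i1 = 1/(-29.8) − 1/(14.4) = -0.1030, so d_i1 = -9.709 cm; m₁ = −d_i1/d_o1 = +0.6742.
d_o2 = 112 − (-9.709) = 121.7 cm.
Lens 2: 1/d_i2 = 1/(10.0) − 1/(121.7) = 0.09178, so d_i2 = 10.90 cm; m₂ = −d_i2/d_o2 = -0.08953.
m = m₁·m₂ = (+0.6742)(-0.08953) = -0.0604.

m = -0.0604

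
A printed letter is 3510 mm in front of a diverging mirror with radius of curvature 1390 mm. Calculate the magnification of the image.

m = +0.165

f = R/2 = 1390/2 = 695.0 mm; for a diverging mirror, f = -695.0 mm.
1/d_i = 1/f − 1/d_o = 1/(-695.0) − 1/(3510) = -0.001724, so d_i = -580.1 mm.
m = −d_i/d_o = −(-580.1)/(3510) = +0.165.
The image is virtual, upright and reduced, behind the mirror.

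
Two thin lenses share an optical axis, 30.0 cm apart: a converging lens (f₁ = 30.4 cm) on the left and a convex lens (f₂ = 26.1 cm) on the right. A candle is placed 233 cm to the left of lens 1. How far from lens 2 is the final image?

4.17 cm

Lens 1: 1/d_i1 = 1/f₁ − 1/d_o1 = 1/(30.4) − 1/(233) = 0.02860, so d_i1 = 34.96 cm.
The intermediate image is 34.96 cm to the right of lens 1, which lies 4.960 cm to the right of lens 2 — a virtual object — so d_o2 = −4.960 cm.
Lens 2: 1/d_i2 = 1/f₂ − 1/d_o2 = 1/(26.1) − 1/(-4.960) = 0.2399, so d_i2 = 4.17 cm.
The final image is real, 4.17 cm to the right of lens 2 (overall magnification ≈ -0.13).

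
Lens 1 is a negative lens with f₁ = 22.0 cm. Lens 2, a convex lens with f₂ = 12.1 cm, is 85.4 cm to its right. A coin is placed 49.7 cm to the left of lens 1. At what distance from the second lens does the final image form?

13.8 cm

Lens 1 is diverging, so f₁ = −22.0 cm.
Lens 1: 1/d_i1 = 1/f₁ − 1/d_o1 = 1/(-22.0) − 1/(49.7) = -0.06558, so d_i1 = -15.25 cm.
The intermediate image is 15.25 cm to the left of lens 1 (virtual), which is 85.4 − (-15.25) = 100.7 cm to the left of lens 2, so d_o2 = +100.7 cm.
Lens 2: 1/d_i2 = 1/f₂ − 1/d_o2 = 1/(12.1) − 1/(100.7) = 0.07271, so d_i2 = 13.8 cm.
The final image is real, 13.8 cm to the right of lens 2 (overall magnification ≈ -0.042).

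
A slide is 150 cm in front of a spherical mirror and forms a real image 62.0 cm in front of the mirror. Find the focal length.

f = 43.9 cm (concave)

Real image ⇒ d_i = +62.0 cm.
1/f = 1/d_o + 1/d_i = 1/(150) + 1/(62.0) = 0.02280, so f = 43.9 cm.
Since f is positive, the spherical mirror is concave.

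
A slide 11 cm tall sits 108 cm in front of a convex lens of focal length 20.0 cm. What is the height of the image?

1/d_i = 1/f − 1/d_o = 1/(20.00) − 1/(108) = 0.04074, so d_i = 24.55 cm.
m = −d_i/d_o = -0.2273.
|h_i| = |m|·h_o = 0.2273 × 11 = 2.50 cm. The image is real, inverted and reduced, on the far side of the lens.

2.50 cm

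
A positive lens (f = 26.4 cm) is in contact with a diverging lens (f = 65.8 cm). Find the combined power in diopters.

P = +2.27 D

P₁ = 1/f₁ = 1/(0.264 m) = +3.788 D; P₂ = 1/f₂ = 1/(-0.658 m) = -1.520 D.
For thin lenses in contact, P = P₁ + P₂ = (+3.788) + (-1.520) = +2.27 D.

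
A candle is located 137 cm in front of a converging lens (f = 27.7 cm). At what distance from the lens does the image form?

Thin-lens equation: 1/d_i = 1/f − 1/d_o = 1/(27.70) − 1/(137) = 0.03610 − 0.007299 = 0.02880, so d_i = 34.7 cm.
The image is real, inverted and reduced, on the far side of the lens.

34.7 cm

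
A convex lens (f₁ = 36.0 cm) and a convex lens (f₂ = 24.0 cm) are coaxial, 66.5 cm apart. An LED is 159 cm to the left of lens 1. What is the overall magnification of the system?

m = -1.74

Lens 1: 1/d_i1 = 1/(36.0) − 1/(159) = 0.02149, so d_i1 = 46.54 cm; m₁ = −d_i1/d_o1 = -0.2927.
d_o2 = 66.5 − (46.54) = 19.96 cm.
Lens 2: 1/d_i2 = 1/(24.0) − 1/(19.96) = -0.008434, so d_i2 = -118.6 cm; m₂ = −d_i2/d_o2 = +5.941.
m = m₁·m₂ = (-0.2927)(+5.941) = -1.74.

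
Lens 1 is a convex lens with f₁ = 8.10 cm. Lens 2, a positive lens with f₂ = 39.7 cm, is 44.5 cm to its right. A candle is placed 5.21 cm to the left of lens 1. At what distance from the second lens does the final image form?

Lens 1: 1/d_i1 = 1/f₁ − 1/d_o1 = 1/(8.10) − 1/(5.21) = -0.06848, so d_i1 = -14.60 cm.
The intermediate image is 14.60 cm to the left of lens 1 (virtual), which is 44.5 − (-14.60) = 59.10 cm to the left of lens 2, so d_o2 = +59.10 cm.
Lens 2: 1/d_i2 = 1/f₂ − 1/d_o2 = 1/(39.7) − 1/(59.10) = 0.008268, so d_i2 = 121 cm.
The final image is real, 121 cm to the right of lens 2 (overall magnification ≈ -5.7).

121 cm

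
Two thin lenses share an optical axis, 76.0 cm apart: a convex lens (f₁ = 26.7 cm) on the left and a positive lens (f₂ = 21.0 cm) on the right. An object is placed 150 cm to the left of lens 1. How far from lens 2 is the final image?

Lens 1: 1/d_i1 = 1/f₁ − 1/d_o1 = 1/(26.7) − 1/(150) = 0.03079, so d_i1 = 32.48 cm.
The intermediate image is 32.48 cm to the right of lens 1, which is 76.0 − (32.48) = 43.52 cm to the left of lens 2, so d_o2 = +43.52 cm.
Lens 2: 1/d_i2 = 1/f₂ − 1/d_o2 = 1/(21.0) − 1/(43.52) = 0.02464, so d_i2 = 40.6 cm.
The final image is real, 40.6 cm to the right of lens 2 (overall magnification ≈ 0.20).

40.6 cm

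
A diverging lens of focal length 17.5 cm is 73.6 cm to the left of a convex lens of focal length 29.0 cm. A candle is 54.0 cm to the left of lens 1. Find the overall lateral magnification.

m = -0.123

f₁ = −17.5 cm (diverging).
Lens 1: 1/d_i1 = 1/(-17.5) − 1/(54.0) = -0.07566, so d_i1 = -13.22 cm; m₁ = −d_i1/d_o1 = +0.2448.
d_o2 = 73.6 − (-13.22) = 86.82 cm.
Lens 2: 1/d_i2 = 1/(29.0) − 1/(86.82) = 0.02296, so d_i2 = 43.55 cm; m₂ = −d_i2/d_o2 = -0.5016.
m = m₁·m₂ = (+0.2448)(-0.5016) = -0.123.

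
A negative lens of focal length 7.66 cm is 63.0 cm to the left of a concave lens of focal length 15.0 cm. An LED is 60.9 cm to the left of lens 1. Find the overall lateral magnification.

m = +0.0198

f₁ = −7.66 cm (diverging).
Lens 1: 1/d_i1 = 1/(-7.66) − 1/(60.9) = -0.1470, so d_i1 = -6.804 cm; m₁ = −d_i1/d_o1 = +0.1117.
d_o2 = 63.0 − (-6.804) = 69.80 cm.
f₂ = −15.0 cm (diverging).
Lens 2: 1/d_i2 = 1/(-15.0) − 1/(69.80) = -0.08099, so d_i2 = -12.35 cm; m₂ = −d_i2/d_o2 = +0.1769.
m = m₁·m₂ = (+0.1117)(+0.1769) = +0.0198.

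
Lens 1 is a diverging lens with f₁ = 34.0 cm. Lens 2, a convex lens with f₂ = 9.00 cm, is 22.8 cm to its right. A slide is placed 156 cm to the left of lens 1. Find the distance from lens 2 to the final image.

10.9 cm

Lens 1 is diverging, so f₁ = −34.0 cm.
Lens 1: 1/d_i1 = 1/f₁ − 1/d_o1 = 1/(-34.0) − 1/(156) = -0.03582, so d_i1 = -27.92 cm.
The intermediate image is 27.92 cm to the left of lens 1 (virtual), which is 22.8 − (-27.92) = 50.72 cm to the left of lens 2, so d_o2 = +50.72 cm.
Lens 2: 1/d_i2 = 1/f₂ − 1/d_o2 = 1/(9.00) − 1/(50.72) = 0.09140, so d_i2 = 10.9 cm.
The final image is real, 10.9 cm to the right of lens 2 (overall magnification ≈ -0.039).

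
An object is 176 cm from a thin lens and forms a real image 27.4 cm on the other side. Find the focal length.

f = 23.7 cm (converging)

Real image ⇒ d_i = +27.4 cm.
1/f = 1/d_o + 1/d_i = 1/(176) + 1/(27.4) = 0.04218, so f = 23.7 cm.
Since f is positive, the thin lens is converging.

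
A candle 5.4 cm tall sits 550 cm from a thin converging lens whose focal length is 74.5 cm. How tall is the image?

0.846 cm

1/d_i = 1/f − 1/d_o = 1/(74.50) − 1/(550) = 0.01160, so d_i = 86.17 cm.
m = −d_i/d_o = -0.1567.
|h_i| = |m|·h_o = 0.1567 × 5.4 = 0.846 cm. The image is real, inverted and reduced, on the far side of the lens.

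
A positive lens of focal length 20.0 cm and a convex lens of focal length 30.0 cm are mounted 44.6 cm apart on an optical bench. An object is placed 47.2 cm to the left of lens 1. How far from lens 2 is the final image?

14.8 cm

Lens 1: 1/d_i1 = 1/f₁ − 1/d_o1 = 1/(20.0) − 1/(47.2) = 0.02881, so d_i1 = 34.71 cm.
The intermediate image is 34.71 cm to the right of lens 1, which is 44.6 − (34.71) = 9.890 cm to the left of lens 2, so d_o2 = +9.890 cm.
Lens 2: 1/d_i2 = 1/f₂ − 1/d_o2 = 1/(30.0) − 1/(9.890) = -0.06778, so d_i2 = -14.8 cm.
The final image is virtual, 14.8 cm to the left of lens 2 (overall magnification ≈ -1.1).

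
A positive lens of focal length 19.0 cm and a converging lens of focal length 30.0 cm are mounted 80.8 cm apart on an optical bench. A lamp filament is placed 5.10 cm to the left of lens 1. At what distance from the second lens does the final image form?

45.6 cm

Lens 1: 1/d_i1 = 1/f₁ − 1/d_o1 = 1/(19.0) − 1/(5.10) = -0.1434, so d_i1 = -6.971 cm.
The intermediate image is 6.971 cm to the left of lens 1 (virtual), which is 80.8 − (-6.971) = 87.77 cm to the left of lens 2, so d_o2 = +87.77 cm.
Lens 2: 1/d_i2 = 1/f₂ − 1/d_o2 = 1/(30.0) − 1/(87.77) = 0.02194, so d_i2 = 45.6 cm.
The final image is real, 45.6 cm to the right of lens 2 (overall magnification ≈ -0.71).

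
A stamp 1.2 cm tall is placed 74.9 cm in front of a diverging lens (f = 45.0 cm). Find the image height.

For a diverging lens, f = -45.0 cm.
1/d_i = 1/f − 1/d_o = 1/(-45.00) − 1/(74.9) = -0.03557, so d_i = -28.11 cm.
m = −d_i/d_o = +0.3753.
|h_i| = |m|·h_o = 0.3753 × 1.2 = 0.450 cm. The image is virtual, upright and reduced, on the same side as the object.

0.450 cm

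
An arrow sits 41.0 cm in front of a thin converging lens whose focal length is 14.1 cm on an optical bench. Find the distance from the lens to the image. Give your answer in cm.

Lens equation: 1/d_i = 1/f − 1/d_o = 1/(14.10) − 1/(41.0) = 0.07092 − 0.02439 = 0.04653, so d_i = 21.5 cm.
The image is real, inverted and reduced, on the far side of the lens.

21.5 cm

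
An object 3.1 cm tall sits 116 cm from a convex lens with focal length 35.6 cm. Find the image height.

1/d_i = 1/f − 1/d_o = 1/(35.60) − 1/(116) = 0.01947, so d_i = 51.36 cm.
m = −d_i/d_o = -0.4428.
|h_i| = |m|·h_o = 0.4428 × 3.1 = 1.37 cm. The image is real, inverted and reduced, on the far side of the lens.

1.37 cm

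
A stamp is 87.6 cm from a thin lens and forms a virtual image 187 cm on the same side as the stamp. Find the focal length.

Virtual image ⇒ d_i = −187 cm.
1/f = 1/d_o + 1/d_i = 1/(87.6) + 1/(-187) = 0.006068, so f = 165 cm.
Since f is positive, the thin lens is converging.

f = 165 cm (converging)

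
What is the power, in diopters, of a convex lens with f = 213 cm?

P = +0.469 D

f = 213 cm = 2.13 m.
P = 1/f = 1/(2.13 m) = +0.469 D.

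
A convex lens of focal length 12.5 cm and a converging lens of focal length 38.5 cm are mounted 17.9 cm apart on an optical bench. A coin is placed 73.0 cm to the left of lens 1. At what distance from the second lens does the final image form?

Lens 1: 1/d_i1 = 1/f₁ − 1/d_o1 = 1/(12.5) − 1/(73.0) = 0.06630, so d_i1 = 15.08 cm.
The intermediate image is 15.08 cm to the right of lens 1, which is 17.9 − (15.08) = 2.820 cm to the left of lens 2, so d_o2 = +2.820 cm.
Lens 2: 1/d_i2 = 1/f₂ − 1/d_o2 = 1/(38.5) − 1/(2.820) = -0.3286, so d_i2 = -3.04 cm.
The final image is virtual, 3.04 cm to the left of lens 2 (overall magnification ≈ -0.22).

3.04 cm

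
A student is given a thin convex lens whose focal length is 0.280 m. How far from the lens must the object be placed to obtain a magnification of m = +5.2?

m = −d_i/d_o ⇒ d_i = −m·d_o.
1/f = 1/d_o + 1/d_i = 1/d_o − 1/(m·d_o) = (1 − 1/m)/d_o, so d_o = f(1 − 1/m) = (0.2800)(1 − 1/(+5.2)) = 0.226 m.

0.226 m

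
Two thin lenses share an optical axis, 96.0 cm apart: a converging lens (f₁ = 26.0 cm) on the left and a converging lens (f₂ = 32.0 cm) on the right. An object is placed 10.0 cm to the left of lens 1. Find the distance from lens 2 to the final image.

Lens 1: 1/d_i1 = 1/f₁ − 1/d_o1 = 1/(26.0) − 1/(10.0) = -0.06154, so d_i1 = -16.25 cm.
The intermediate image is 16.25 cm to the left of lens 1 (virtual), which is 96.0 − (-16.25) = 112.2 cm to the left of lens 2, so d_o2 = +112.2 cm.
Lens 2: 1/d_i2 = 1/f₂ − 1/d_o2 = 1/(32.0) − 1/(112.2) = 0.02234, so d_i2 = 44.8 cm.
The final image is real, 44.8 cm to the right of lens 2 (overall magnification ≈ -0.65).

44.8 cm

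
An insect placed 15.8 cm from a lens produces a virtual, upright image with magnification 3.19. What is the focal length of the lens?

f = 23.0 cm (converging)

m = −d_i/d_o ⇒ d_i = −m·d_o = −(+3.19)·(15.8) = -50.40 cm.
1/f = 1/d_o + 1/d_i = 1/(15.8) + 1/(-50.40) = 0.04345, so f = 23.0 cm.
Since f is positive, the lens is converging.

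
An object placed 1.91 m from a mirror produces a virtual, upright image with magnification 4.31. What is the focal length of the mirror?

m = −d_i/d_o ⇒ d_i = −m·d_o = −(+4.31)·(1.91) = -8.232 m.
1/f = 1/d_o + 1/d_i = 1/(1.91) + 1/(-8.232) = 0.4021, so f = 2.49 m.
Since f is positive, the mirror is concave.

f = 2.49 m (concave)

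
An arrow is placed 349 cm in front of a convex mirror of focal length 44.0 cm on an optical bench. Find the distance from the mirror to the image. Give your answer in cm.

39.1 cm

For a convex mirror, f = -44.0 cm.
Mirror equation: 1/q = 1/f − 1/p = 1/(-44.00) − 1/(349) = -0.02273 − 0.002865 = -0.02559, so q = -39.1 cm.
The image is virtual, upright and reduced, behind the mirror.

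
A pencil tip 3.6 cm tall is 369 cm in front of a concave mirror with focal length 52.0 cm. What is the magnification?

m = -0.164

1/d_i = 1/f − 1/d_o = 1/(52.00) − 1/(369) = 0.01652, so d_i = 60.53 cm.
m = −d_i/d_o = −(60.53)/(369) = -0.164.
The image is real, inverted and reduced, in front of the mirror.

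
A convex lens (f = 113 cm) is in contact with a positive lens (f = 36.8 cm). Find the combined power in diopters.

P₁ = 1/f₁ = 1/(1.13 m) = +0.8850 D; P₂ = 1/f₂ = 1/(0.368 m) = +2.717 D.
For thin lenses in contact, P = P₁ + P₂ = (+0.8850) + (+2.717) = +3.60 D.

P = +3.60 D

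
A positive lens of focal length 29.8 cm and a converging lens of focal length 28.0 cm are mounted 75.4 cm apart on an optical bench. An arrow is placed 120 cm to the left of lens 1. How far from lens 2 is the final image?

Lens 1: 1/d_i1 = 1/f₁ − 1/d_o1 = 1/(29.8) − 1/(120) = 0.02522, so d_i1 = 39.65 cm.
The intermediate image is 39.65 cm to the right of lens 1, which is 75.4 − (39.65) = 35.75 cm to the left of lens 2, so d_o2 = +35.75 cm.
Lens 2: 1/d_i2 = 1/f₂ − 1/d_o2 = 1/(28.0) − 1/(35.75) = 0.007742, so d_i2 = 129 cm.
The final image is real, 129 cm to the right of lens 2 (overall magnification ≈ 1.2).

129 cm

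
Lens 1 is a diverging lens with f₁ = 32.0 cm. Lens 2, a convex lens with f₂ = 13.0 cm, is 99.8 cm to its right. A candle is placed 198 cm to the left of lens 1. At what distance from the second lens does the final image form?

14.5 cm

Lens 1 is diverging, so f₁ = −32.0 cm.
Lens 1: 1/d_i1 = 1/f₁ − 1/d_o1 = 1/(-32.0) − 1/(198) = -0.03630, so d_i1 = -27.55 cm.
The intermediate image is 27.55 cm to the left of lens 1 (virtual), which is 99.8 − (-27.55) = 127.3 cm to the left of lens 2, so d_o2 = +127.3 cm.
Lens 2: 1/d_i2 = 1/f₂ − 1/d_o2 = 1/(13.0) − 1/(127.3) = 0.06907, so d_i2 = 14.5 cm.
The final image is real, 14.5 cm to the right of lens 2 (overall magnification ≈ -0.016).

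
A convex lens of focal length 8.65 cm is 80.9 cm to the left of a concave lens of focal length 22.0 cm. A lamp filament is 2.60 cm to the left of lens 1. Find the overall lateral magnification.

m = +0.295

Lens 1: 1/d_i1 = 1/(8.65) − 1/(2.60) = -0.2690, so d_i1 = -3.717 cm; m₁ = −d_i1/d_o1 = +1.430.
d_o2 = 80.9 − (-3.717) = 84.62 cm.
f₂ = −22.0 cm (diverging).
Lens 2: 1/d_i2 = 1/(-22.0) − 1/(84.62) = -0.05727, so d_i2 = -17.46 cm; m₂ = −d_i2/d_o2 = +0.2063.
m = m₁·m₂ = (+1.430)(+0.2063) = +0.295.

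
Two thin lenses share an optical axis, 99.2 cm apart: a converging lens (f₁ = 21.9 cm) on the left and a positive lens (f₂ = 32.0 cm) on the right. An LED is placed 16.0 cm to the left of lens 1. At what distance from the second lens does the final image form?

Lens 1: 1/d_i1 = 1/f₁ − 1/d_o1 = 1/(21.9) − 1/(16.0) = -0.01684, so d_i1 = -59.39 cm.
The intermediate image is 59.39 cm to the left of lens 1 (virtual), which is 99.2 − (-59.39) = 158.6 cm to the left of lens 2, so d_o2 = +158.6 cm.
Lens 2: 1/d_i2 = 1/f₂ − 1/d_o2 = 1/(32.0) − 1/(158.6) = 0.02494, so d_i2 = 40.1 cm.
The final image is real, 40.1 cm to the right of lens 2 (overall magnification ≈ -0.94).

40.1 cm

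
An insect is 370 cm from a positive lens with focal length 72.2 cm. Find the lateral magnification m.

1/d_i = 1/f − 1/d_o = 1/(72.20) − 1/(370) = 0.01115, so d_i = 89.70 cm.
m = −d_i/d_o = −(89.70)/(370) = -0.242.
The image is real, inverted and reduced, on the far side of the lens.

m = -0.242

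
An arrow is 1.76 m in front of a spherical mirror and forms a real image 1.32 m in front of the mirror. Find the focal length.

Real image ⇒ d_i = +1.32 m.
1/f = 1/d_o + 1/d_i = 1/(1.76) + 1/(1.32) = 1.326, so f = 0.754 m.
Since f is positive, the spherical mirror is concave.

f = 0.754 m (concave)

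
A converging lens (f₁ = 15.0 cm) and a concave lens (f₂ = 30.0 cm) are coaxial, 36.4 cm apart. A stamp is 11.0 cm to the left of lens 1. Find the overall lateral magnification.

Lens 1: 1/d_i1 = 1/(15.0) − 1/(11.0) = -0.02424, so d_i1 = -41.25 cm; m₁ = −d_i1/d_o1 = +3.750.
d_o2 = 36.4 − (-41.25) = 77.65 cm.
f₂ = −30.0 cm (diverging).
Lens 2: 1/d_i2 = 1/(-30.0) − 1/(77.65) = -0.04621, so d_i2 = -21.64 cm; m₂ = −d_i2/d_o2 = +0.2787.
m = m₁·m₂ = (+3.750)(+0.2787) = +1.05.

m = +1.05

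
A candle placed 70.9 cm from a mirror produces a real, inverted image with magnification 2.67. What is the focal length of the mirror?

m = −d_i/d_o ⇒ d_i = −m·d_o = −(-2.67)·(70.9) = 189.3 cm.
1/f = 1/d_o + 1/d_i = 1/(70.9) + 1/(189.3) = 0.01939, so f = 51.6 cm.
Since f is positive, the mirror is concave.

f = 51.6 cm (concave)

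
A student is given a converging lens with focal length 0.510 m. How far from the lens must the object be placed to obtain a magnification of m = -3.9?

m = −d_i/d_o ⇒ d_i = −m·d_o.
1/f = 1/d_o + 1/d_i = 1/d_o − 1/(m·d_o) = (1 − 1/m)/d_o, so d_o = f(1 − 1/m) = (0.5100)(1 − 1/(-3.9)) = 0.641 m.

0.641 m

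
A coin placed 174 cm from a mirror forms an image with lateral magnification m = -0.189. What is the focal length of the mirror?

m = −d_i/d_o ⇒ d_i = −m·d_o = −(-0.189)·(174) = 32.89 cm.
1/f = 1/d_o + 1/d_i = 1/(174) + 1/(32.89) = 0.03615, so f = 27.7 cm.
Since f is positive, the mirror is concave.

f = 27.7 cm (concave)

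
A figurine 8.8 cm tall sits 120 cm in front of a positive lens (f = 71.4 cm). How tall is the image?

1/d_i = 1/f − 1/d_o = 1/(71.40) − 1/(120) = 0.005672, so d_i = 176.3 cm.
m = −d_i/d_o = -1.469.
|h_i| = |m|·h_o = 1.469 × 8.8 = 12.9 cm. The image is real, inverted and enlarged, on the far side of the lens.

12.9 cm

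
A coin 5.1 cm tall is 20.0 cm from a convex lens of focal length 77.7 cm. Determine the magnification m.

1/d_i = 1/f − 1/d_o = 1/(77.70) − 1/(20.0) = -0.03713, so d_i = -26.93 cm.
m = −d_i/d_o = −(-26.93)/(20.0) = +1.35.
The image is virtual, upright and enlarged, on the same side as the object.

m = +1.35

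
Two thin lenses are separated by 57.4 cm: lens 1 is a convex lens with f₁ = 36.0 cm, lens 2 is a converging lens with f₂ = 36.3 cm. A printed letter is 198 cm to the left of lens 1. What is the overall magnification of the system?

m = -0.352

Lens 1: 1/d_i1 = 1/(36.0) − 1/(198) = 0.02273, so d_i1 = 44.00 cm; m₁ = −d_i1/d_o1 = -0.2222.
d_o2 = 57.4 − (44.00) = 13.40 cm.
Lens 2: 1/d_i2 = 1/(36.3) − 1/(13.40) = -0.04708, so d_i2 = -21.24 cm; m₂ = −d_i2/d_o2 = +1.585.
m = m₁·m₂ = (-0.2222)(+1.585) = -0.352.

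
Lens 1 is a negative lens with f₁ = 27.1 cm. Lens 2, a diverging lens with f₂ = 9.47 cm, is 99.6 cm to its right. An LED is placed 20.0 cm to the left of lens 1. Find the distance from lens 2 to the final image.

Lens 1 is diverging, so f₁ = −27.1 cm.
Lens 1: 1/d_i1 = 1/f₁ − 1/d_o1 = 1/(-27.1) − 1/(20.0) = -0.08690, so d_i1 = -11.51 cm.
The intermediate image is 11.51 cm to the left of lens 1 (virtual), which is 99.6 − (-11.51) = 111.1 cm to the left of lens 2, so d_o2 = +111.1 cm.
Lens 2 is diverging, so f₂ = −9.47 cm.
Lens 2: 1/d_i2 = 1/f₂ − 1/d_o2 = 1/(-9.47) − 1/(111.1) = -0.1146, so d_i2 = -8.73 cm.
The final image is virtual, 8.73 cm to the left of lens 2 (overall magnification ≈ 0.045).

8.73 cm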